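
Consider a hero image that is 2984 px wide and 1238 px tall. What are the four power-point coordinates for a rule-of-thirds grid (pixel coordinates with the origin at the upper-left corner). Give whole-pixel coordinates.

One third of 2984 is 994.67; one third of 1238 is 412.67.
Vertical third lines at x = 995 and x = 1989; horizontal third lines at y = 413 and y = 825.

(995, 413), (1989, 413), (995, 825), (1989, 825)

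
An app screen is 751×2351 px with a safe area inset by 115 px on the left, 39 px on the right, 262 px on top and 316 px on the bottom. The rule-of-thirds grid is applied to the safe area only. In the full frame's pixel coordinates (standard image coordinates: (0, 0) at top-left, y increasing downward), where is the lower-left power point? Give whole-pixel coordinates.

Content width = 751 − 115 − 39 = 597 px; content height = 2351 − 262 − 316 = 1773 px.
Lower-left is one-third across and two-thirds down within the safe area.
x = 115 + 1 × 597/3 = 115 + 199.00 ≈ 314
y = 262 + 2 × 1773/3 = 262 + 1182.00 ≈ 1444

(314, 1444)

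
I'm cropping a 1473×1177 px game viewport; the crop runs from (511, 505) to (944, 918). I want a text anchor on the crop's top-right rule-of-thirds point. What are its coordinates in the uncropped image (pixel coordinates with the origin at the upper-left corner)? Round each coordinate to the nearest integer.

Crop width = 944 − 511 = 433 px; one third is 144.33 px.
Crop height = 918 − 505 = 413 px; one third is 137.67 px.
The top-right point is two-thirds across and one-third down within the crop:
x = 511 + 2 × 144.33 ≈ 800; y = 505 + 1 × 137.67 ≈ 643.

x = 800 px, y = 643 px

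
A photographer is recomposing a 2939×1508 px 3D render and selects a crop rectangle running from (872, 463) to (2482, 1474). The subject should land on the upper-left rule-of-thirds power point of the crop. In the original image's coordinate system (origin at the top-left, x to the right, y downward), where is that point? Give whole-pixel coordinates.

Crop width = 2482 − 872 = 1610 px; one third is 536.67 px.
Crop height = 1474 − 463 = 1011 px; one third is 337.00 px.
The upper-left point is one-third across and one-third down within the crop:
x = 872 + 1 × 536.67 ≈ 1409; y = 463 + 1 × 337.00 ≈ 800.

x = 1409 px, y = 800 px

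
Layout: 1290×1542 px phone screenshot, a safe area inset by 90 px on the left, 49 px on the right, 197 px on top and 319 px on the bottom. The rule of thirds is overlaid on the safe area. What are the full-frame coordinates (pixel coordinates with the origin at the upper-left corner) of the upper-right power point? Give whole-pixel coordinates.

x = 857 px, y = 539 px

Content width = 1290 − 90 − 49 = 1151 px; content height = 1542 − 197 − 319 = 1026 px.
Upper-right is two-thirds across and one-third down within the safe area.
x = 90 + 2 × 1151/3 = 90 + 767.33 ≈ 857
y = 197 + 1 × 1026/3 = 197 + 342.00 ≈ 539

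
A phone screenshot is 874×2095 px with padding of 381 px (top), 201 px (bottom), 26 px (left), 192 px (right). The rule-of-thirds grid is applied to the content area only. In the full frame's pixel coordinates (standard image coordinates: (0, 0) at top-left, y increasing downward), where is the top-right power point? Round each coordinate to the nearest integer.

x = 463 px, y = 885 px

Content width = 874 − 26 − 192 = 656 px; content height = 2095 − 381 − 201 = 1513 px.
Top-right is two-thirds across and one-third down within the content area.
x = 26 + 2 × 656/3 = 26 + 437.33 ≈ 463
y = 381 + 1 × 1513/3 = 381 + 504.33 ≈ 885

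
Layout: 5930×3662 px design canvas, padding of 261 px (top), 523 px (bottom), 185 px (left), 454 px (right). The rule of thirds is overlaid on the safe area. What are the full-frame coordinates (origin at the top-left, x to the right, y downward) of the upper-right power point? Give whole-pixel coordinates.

Content width = 5930 − 185 − 454 = 5291 px; content height = 3662 − 261 − 523 = 2878 px.
Upper-right is two-thirds across and one-third down within the safe area.
x = 185 + 2 × 5291/3 = 185 + 3527.33 ≈ 3712
y = 261 + 1 × 2878/3 = 261 + 959.33 ≈ 1220

x = 3712 px, y = 1220 px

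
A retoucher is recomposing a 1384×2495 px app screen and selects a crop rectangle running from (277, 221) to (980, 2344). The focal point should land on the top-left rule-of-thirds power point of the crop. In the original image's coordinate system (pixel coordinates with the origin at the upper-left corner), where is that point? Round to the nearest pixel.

x = 511 px, y = 929 px

Crop width = 980 − 277 = 703 px; one third is 234.33 px.
Crop height = 2344 − 221 = 2123 px; one third is 707.67 px.
The top-left point is one-third across and one-third down within the crop:
x = 277 + 1 × 234.33 ≈ 511; y = 221 + 1 × 707.67 ≈ 929.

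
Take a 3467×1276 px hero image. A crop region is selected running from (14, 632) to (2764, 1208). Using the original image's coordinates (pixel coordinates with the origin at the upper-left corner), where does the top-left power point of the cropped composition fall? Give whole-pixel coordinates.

Crop width = 2764 − 14 = 2750 px; one third is 916.67 px.
Crop height = 1208 − 632 = 576 px; one third is 192.00 px.
The top-left point is one-third across and one-third down within the crop:
x = 14 + 1 × 916.67 ≈ 931; y = 632 + 1 × 192.00 ≈ 824.

(931, 824)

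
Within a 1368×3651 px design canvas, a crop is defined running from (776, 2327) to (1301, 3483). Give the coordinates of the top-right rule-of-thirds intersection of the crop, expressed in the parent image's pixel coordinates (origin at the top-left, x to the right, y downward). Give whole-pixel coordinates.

Crop width = 1301 − 776 = 525 px; one third is 175.00 px.
Crop height = 3483 − 2327 = 1156 px; one third is 385.33 px.
The top-right point is two-thirds across and one-third down within the crop:
x = 776 + 2 × 175.00 ≈ 1126; y = 2327 + 1 × 385.33 ≈ 2712.

x = 1126 px, y = 2712 px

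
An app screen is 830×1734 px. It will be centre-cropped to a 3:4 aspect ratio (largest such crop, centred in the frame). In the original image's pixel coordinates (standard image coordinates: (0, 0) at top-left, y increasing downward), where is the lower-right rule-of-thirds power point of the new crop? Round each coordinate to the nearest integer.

830/1734 < 3/4, so the 3:4 crop keeps the full width 830 and trims height to 830 × 4/3 = 1106.67 px.
Top offset = (1734 − 1106.67)/2 = 313.67 px; left offset = 0.
Lower-right is two-thirds across and two-thirds down within the crop:
x = 0.00 + 2 × 830.00/3 ≈ 553; y = 313.67 + 2 × 1106.67/3 ≈ 1051.

x = 553 px, y = 1051 px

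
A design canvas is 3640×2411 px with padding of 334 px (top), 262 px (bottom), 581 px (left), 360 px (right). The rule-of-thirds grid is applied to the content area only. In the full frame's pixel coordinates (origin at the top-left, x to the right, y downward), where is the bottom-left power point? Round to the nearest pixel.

x = 1481 px, y = 1544 px

Content width = 3640 − 581 − 360 = 2699 px; content height = 2411 − 334 − 262 = 1815 px.
Bottom-left is one-third across and two-thirds down within the content area.
x = 581 + 1 × 2699/3 = 581 + 899.67 ≈ 1481
y = 334 + 2 × 1815/3 = 334 + 1210.00 ≈ 1544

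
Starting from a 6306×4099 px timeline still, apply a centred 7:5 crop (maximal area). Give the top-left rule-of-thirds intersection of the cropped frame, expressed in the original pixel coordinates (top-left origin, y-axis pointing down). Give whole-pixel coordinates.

(2197, 1366)

6306/4099 > 7/5, so the 7:5 crop keeps the full height 4099 and trims width to 4099 × 7/5 = 5738.60 px.
Left offset = (6306 − 5738.60)/2 = 283.70 px; top offset = 0.
Top-left is one-third across and one-third down within the crop:
x = 283.70 + 1 × 5738.60/3 ≈ 2197; y = 0.00 + 1 × 4099.00/3 ≈ 1366.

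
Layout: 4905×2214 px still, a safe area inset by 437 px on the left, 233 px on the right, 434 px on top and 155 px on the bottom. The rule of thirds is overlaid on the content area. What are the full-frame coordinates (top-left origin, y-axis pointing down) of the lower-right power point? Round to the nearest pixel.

Content width = 4905 − 437 − 233 = 4235 px; content height = 2214 − 434 − 155 = 1625 px.
Lower-right is two-thirds across and two-thirds down within the content area.
x = 437 + 2 × 4235/3 = 437 + 2823.33 ≈ 3260
y = 434 + 2 × 1625/3 = 434 + 1083.33 ≈ 1517

(3260, 1517)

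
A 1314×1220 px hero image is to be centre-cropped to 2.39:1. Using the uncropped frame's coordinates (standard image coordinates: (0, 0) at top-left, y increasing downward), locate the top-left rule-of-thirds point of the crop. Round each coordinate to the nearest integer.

x = 438 px, y = 518 px

1314/1220 < 2.39/1, so the 2.39:1 crop keeps the full width 1314 and trims height to 1314 × 1/2.39 = 549.79 px.
Top offset = (1220 − 549.79)/2 = 335.10 px; left offset = 0.
Top-left is one-third across and one-third down within the crop:
x = 0.00 + 1 × 1314.00/3 ≈ 438; y = 335.10 + 1 × 549.79/3 ≈ 518.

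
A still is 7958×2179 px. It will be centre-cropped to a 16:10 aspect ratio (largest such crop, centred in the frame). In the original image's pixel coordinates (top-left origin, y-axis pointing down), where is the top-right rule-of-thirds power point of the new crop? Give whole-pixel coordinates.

x = 4560 px, y = 726 px

7958/2179 > 16/10, so the 16:10 crop keeps the full height 2179 and trims width to 2179 × 16/10 = 3486.40 px.
Left offset = (7958 − 3486.40)/2 = 2235.80 px; top offset = 0.
Top-right is two-thirds across and one-third down within the crop:
x = 2235.80 + 2 × 3486.40/3 ≈ 4560; y = 0.00 + 1 × 2179.00/3 ≈ 726.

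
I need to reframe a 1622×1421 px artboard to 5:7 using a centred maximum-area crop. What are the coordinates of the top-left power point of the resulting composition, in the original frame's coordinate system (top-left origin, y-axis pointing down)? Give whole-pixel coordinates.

x = 642 px, y = 474 px

1622/1421 > 5/7, so the 5:7 crop keeps the full height 1421 and trims width to 1421 × 5/7 = 1015.00 px.
Left offset = (1622 − 1015.00)/2 = 303.50 px; top offset = 0.
Top-left is one-third across and one-third down within the crop:
x = 303.50 + 1 × 1015.00/3 ≈ 642; y = 0.00 + 1 × 1421.00/3 ≈ 474.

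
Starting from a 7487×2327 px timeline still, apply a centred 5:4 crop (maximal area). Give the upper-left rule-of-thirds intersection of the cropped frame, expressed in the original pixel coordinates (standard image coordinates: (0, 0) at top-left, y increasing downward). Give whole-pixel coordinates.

(3259, 776)

7487/2327 > 5/4, so the 5:4 crop keeps the full height 2327 and trims width to 2327 × 5/4 = 2908.75 px.
Left offset = (7487 − 2908.75)/2 = 2289.12 px; top offset = 0.
Upper-left is one-third across and one-third down within the crop:
x = 2289.12 + 1 × 2908.75/3 ≈ 3259; y = 0.00 + 1 × 2327.00/3 ≈ 776.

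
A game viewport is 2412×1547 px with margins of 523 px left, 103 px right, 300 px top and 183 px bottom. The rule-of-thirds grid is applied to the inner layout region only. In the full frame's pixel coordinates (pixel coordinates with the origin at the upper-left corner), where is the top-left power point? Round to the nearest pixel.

Content width = 2412 − 523 − 103 = 1786 px; content height = 1547 − 300 − 183 = 1064 px.
Top-left is one-third across and one-third down within the inner layout region.
x = 523 + 1 × 1786/3 = 523 + 595.33 ≈ 1118
y = 300 + 1 × 1064/3 = 300 + 354.67 ≈ 655

x = 1118 px, y = 655 px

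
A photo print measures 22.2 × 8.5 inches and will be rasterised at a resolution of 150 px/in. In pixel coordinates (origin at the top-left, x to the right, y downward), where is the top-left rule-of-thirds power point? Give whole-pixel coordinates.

In pixels the canvas is 22.2 × 150 = 3330 wide and 8.5 × 150 = 1275 tall.
The top-left point is one-third across and one-third down:
x = 1 × 3330/3 ≈ 1110; y = 1 × 1275/3 ≈ 425.

x = 1110 px, y = 425 px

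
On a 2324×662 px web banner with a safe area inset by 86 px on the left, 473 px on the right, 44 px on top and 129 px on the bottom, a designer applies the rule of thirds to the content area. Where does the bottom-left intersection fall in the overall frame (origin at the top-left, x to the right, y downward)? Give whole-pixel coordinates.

Content width = 2324 − 86 − 473 = 1765 px; content height = 662 − 44 − 129 = 489 px.
Bottom-left is one-third across and two-thirds down within the content area.
x = 86 + 1 × 1765/3 = 86 + 588.33 ≈ 674
y = 44 + 2 × 489/3 = 44 + 326.00 ≈ 370

(674, 370)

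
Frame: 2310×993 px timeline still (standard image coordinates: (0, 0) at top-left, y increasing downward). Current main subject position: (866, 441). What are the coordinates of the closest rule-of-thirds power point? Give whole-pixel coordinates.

Third lines: x ∈ {770, 1540}, y ∈ {331, 662}.
866 is closer to x = 770; 441 is closer to y = 331.
So the nearest intersection is the upper-left power point.

x = 770 px, y = 331 px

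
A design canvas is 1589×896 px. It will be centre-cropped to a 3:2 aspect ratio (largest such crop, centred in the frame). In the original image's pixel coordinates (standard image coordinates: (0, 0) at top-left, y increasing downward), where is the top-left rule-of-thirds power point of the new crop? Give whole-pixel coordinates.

1589/896 > 3/2, so the 3:2 crop keeps the full height 896 and trims width to 896 × 3/2 = 1344.00 px.
Left offset = (1589 − 1344.00)/2 = 122.50 px; top offset = 0.
Top-left is one-third across and one-third down within the crop:
x = 122.50 + 1 × 1344.00/3 ≈ 571; y = 0.00 + 1 × 896.00/3 ≈ 299.

x = 571 px, y = 299 px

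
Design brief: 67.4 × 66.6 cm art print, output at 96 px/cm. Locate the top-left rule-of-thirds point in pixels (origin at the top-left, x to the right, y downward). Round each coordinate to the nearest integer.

In pixels the canvas is 67.4 × 96 = 6470.4 wide and 66.6 × 96 = 6393.6 tall.
The top-left point is one-third across and one-third down:
x = 1 × 6470.4/3 ≈ 2157; y = 1 × 6393.6/3 ≈ 2131.

x = 2157 px, y = 2131 px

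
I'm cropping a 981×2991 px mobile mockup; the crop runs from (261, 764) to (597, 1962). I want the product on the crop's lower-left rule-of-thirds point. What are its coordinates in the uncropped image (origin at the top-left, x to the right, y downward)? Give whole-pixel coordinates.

Crop width = 597 − 261 = 336 px; one third is 112.00 px.
Crop height = 1962 − 764 = 1198 px; one third is 399.33 px.
The lower-left point is one-third across and two-thirds down within the crop:
x = 261 + 1 × 112.00 ≈ 373; y = 764 + 2 × 399.33 ≈ 1563.

x = 373 px, y = 1563 px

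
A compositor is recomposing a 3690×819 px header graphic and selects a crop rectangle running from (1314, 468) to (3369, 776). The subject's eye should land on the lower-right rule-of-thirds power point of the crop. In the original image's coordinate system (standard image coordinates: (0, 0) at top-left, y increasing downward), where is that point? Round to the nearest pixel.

Crop width = 3369 − 1314 = 2055 px; one third is 685.00 px.
Crop height = 776 − 468 = 308 px; one third is 102.67 px.
The lower-right point is two-thirds across and two-thirds down within the crop:
x = 1314 + 2 × 685.00 ≈ 2684; y = 468 + 2 × 102.67 ≈ 673.

x = 2684 px, y = 673 px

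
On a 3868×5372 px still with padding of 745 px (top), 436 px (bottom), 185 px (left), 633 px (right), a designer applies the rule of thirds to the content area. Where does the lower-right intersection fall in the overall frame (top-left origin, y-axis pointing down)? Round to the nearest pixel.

Content width = 3868 − 185 − 633 = 3050 px; content height = 5372 − 745 − 436 = 4191 px.
Lower-right is two-thirds across and two-thirds down within the content area.
x = 185 + 2 × 3050/3 = 185 + 2033.33 ≈ 2218
y = 745 + 2 × 4191/3 = 745 + 2794.00 ≈ 3539

(2218, 3539)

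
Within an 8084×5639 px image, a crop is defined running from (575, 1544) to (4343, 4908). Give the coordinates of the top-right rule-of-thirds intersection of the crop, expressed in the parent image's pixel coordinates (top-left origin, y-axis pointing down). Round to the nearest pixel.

Crop width = 4343 − 575 = 3768 px; one third is 1256.00 px.
Crop height = 4908 − 1544 = 3364 px; one third is 1121.33 px.
The top-right point is two-thirds across and one-third down within the crop:
x = 575 + 2 × 1256.00 ≈ 3087; y = 1544 + 1 × 1121.33 ≈ 2665.

x = 3087 px, y = 2665 px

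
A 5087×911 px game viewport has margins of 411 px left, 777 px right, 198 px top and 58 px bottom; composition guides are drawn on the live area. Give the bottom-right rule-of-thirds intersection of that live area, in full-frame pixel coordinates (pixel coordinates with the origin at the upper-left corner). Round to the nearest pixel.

(3010, 635)

Content width = 5087 − 411 − 777 = 3899 px; content height = 911 − 198 − 58 = 655 px.
Bottom-right is two-thirds across and two-thirds down within the live area.
x = 411 + 2 × 3899/3 = 411 + 2599.33 ≈ 3010
y = 198 + 2 × 655/3 = 198 + 436.67 ≈ 635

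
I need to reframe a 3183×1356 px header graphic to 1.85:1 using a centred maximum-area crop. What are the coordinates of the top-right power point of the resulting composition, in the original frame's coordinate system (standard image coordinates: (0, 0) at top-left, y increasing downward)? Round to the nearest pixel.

(2010, 452)

3183/1356 > 1.85/1, so the 1.85:1 crop keeps the full height 1356 and trims width to 1356 × 1.85/1 = 2508.60 px.
Left offset = (3183 − 2508.60)/2 = 337.20 px; top offset = 0.
Top-right is two-thirds across and one-third down within the crop:
x = 337.20 + 2 × 2508.60/3 ≈ 2010; y = 0.00 + 1 × 1356.00/3 ≈ 452.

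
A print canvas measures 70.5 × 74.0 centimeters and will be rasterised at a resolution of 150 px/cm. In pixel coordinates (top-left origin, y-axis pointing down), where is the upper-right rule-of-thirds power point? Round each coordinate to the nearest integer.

In pixels the canvas is 70.5 × 150 = 10575 wide and 74.0 × 150 = 11100 tall.
The upper-right point is two-thirds across and one-third down:
x = 2 × 10575/3 ≈ 7050; y = 1 × 11100/3 ≈ 3700.

(7050, 3700)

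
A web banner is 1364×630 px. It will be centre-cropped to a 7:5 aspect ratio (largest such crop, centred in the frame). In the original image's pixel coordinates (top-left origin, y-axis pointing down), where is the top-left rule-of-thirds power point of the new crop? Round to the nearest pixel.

1364/630 > 7/5, so the 7:5 crop keeps the full height 630 and trims width to 630 × 7/5 = 882.00 px.
Left offset = (1364 − 882.00)/2 = 241.00 px; top offset = 0.
Top-left is one-third across and one-third down within the crop:
x = 241.00 + 1 × 882.00/3 ≈ 535; y = 0.00 + 1 × 630.00/3 ≈ 210.

x = 535 px, y = 210 px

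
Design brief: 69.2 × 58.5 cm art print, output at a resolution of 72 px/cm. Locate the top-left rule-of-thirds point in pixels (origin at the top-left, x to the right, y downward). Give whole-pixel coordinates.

x = 1661 px, y = 1404 px

In pixels the canvas is 69.2 × 72 = 4982.4 wide and 58.5 × 72 = 4212 tall.
The top-left point is one-third across and one-third down:
x = 1 × 4982.4/3 ≈ 1661; y = 1 × 4212/3 ≈ 1404.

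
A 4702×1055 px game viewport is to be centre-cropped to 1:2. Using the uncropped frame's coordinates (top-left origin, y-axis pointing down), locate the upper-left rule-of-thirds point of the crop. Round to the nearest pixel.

(2263, 352)

4702/1055 > 1/2, so the 1:2 crop keeps the full height 1055 and trims width to 1055 × 1/2 = 527.50 px.
Left offset = (4702 − 527.50)/2 = 2087.25 px; top offset = 0.
Upper-left is one-third across and one-third down within the crop:
x = 2087.25 + 1 × 527.50/3 ≈ 2263; y = 0.00 + 1 × 1055.00/3 ≈ 352.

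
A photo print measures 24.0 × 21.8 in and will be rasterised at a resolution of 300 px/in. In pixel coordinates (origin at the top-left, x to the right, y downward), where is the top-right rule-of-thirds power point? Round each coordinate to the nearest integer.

In pixels the canvas is 24.0 × 300 = 7200 wide and 21.8 × 300 = 6540 tall.
The top-right point is two-thirds across and one-third down:
x = 2 × 7200/3 ≈ 4800; y = 1 × 6540/3 ≈ 2180.

(4800, 2180)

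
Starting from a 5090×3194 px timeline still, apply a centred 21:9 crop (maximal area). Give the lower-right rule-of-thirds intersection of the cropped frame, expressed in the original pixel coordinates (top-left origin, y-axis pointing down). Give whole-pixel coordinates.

x = 3393 px, y = 1961 px

5090/3194 < 21/9, so the 21:9 crop keeps the full width 5090 and trims height to 5090 × 9/21 = 2181.43 px.
Top offset = (3194 − 2181.43)/2 = 506.29 px; left offset = 0.
Lower-right is two-thirds across and two-thirds down within the crop:
x = 0.00 + 2 × 5090.00/3 ≈ 3393; y = 506.29 + 2 × 2181.43/3 ≈ 1961.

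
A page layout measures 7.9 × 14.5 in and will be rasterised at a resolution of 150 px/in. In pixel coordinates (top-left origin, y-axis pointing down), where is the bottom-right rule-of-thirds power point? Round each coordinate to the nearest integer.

In pixels the canvas is 7.9 × 150 = 1185 wide and 14.5 × 150 = 2175 tall.
The bottom-right point is two-thirds across and two-thirds down:
x = 2 × 1185/3 ≈ 790; y = 2 × 2175/3 ≈ 1450.

x = 790 px, y = 1450 px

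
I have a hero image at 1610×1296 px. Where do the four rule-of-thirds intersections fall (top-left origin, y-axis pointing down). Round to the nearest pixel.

(537, 432), (1073, 432), (537, 864), (1073, 864)

One third of 1610 is 536.67; one third of 1296 is 432.
Vertical third lines at x = 537 and x = 1073; horizontal third lines at y = 432 and y = 864.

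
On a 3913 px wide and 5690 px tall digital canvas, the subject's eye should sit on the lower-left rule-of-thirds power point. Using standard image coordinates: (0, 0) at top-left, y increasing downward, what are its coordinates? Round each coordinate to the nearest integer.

x = 1304 px, y = 3793 px

The lower-left point sits one-third of the way across and two-thirds of the way down.
x = 1 × 3913/3 ≈ 1304; y = 2 × 5690/3 ≈ 3793.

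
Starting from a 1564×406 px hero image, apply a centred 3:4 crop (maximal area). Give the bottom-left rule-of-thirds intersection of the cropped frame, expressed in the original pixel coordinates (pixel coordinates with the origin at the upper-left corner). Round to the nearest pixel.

x = 731 px, y = 271 px

1564/406 > 3/4, so the 3:4 crop keeps the full height 406 and trims width to 406 × 3/4 = 304.50 px.
Left offset = (1564 − 304.50)/2 = 629.75 px; top offset = 0.
Bottom-left is one-third across and two-thirds down within the crop:
x = 629.75 + 1 × 304.50/3 ≈ 731; y = 0.00 + 2 × 406.00/3 ≈ 271.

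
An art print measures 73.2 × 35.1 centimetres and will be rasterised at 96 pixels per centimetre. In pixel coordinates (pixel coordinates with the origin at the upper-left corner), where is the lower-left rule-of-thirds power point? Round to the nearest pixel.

In pixels the canvas is 73.2 × 96 = 7027.2 wide and 35.1 × 96 = 3369.6 tall.
The lower-left point is one-third across and two-thirds down:
x = 1 × 7027.2/3 ≈ 2342; y = 2 × 3369.6/3 ≈ 2246.

x = 2342 px, y = 2246 px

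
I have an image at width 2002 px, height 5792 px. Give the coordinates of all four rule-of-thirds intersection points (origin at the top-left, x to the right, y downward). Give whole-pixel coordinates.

One third of 2002 is 667.33; one third of 5792 is 1930.67.
Vertical third lines at x = 667 and x = 1335; horizontal third lines at y = 1931 and y = 3861.

(667, 1931), (1335, 1931), (667, 3861), (1335, 3861)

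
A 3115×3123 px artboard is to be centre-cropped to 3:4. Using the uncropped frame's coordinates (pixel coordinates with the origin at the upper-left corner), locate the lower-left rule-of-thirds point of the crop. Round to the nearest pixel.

x = 1167 px, y = 2082 px

3115/3123 > 3/4, so the 3:4 crop keeps the full height 3123 and trims width to 3123 × 3/4 = 2342.25 px.
Left offset = (3115 − 2342.25)/2 = 386.38 px; top offset = 0.
Lower-left is one-third across and two-thirds down within the crop:
x = 386.38 + 1 × 2342.25/3 ≈ 1167; y = 0.00 + 2 × 3123.00/3 ≈ 2082.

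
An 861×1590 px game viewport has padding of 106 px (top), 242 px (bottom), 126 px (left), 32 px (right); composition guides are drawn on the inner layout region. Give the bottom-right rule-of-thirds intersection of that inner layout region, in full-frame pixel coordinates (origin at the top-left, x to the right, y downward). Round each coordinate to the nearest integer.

(595, 934)

Content width = 861 − 126 − 32 = 703 px; content height = 1590 − 106 − 242 = 1242 px.
Bottom-right is two-thirds across and two-thirds down within the inner layout region.
x = 126 + 2 × 703/3 = 126 + 468.67 ≈ 595
y = 106 + 2 × 1242/3 = 106 + 828.00 ≈ 934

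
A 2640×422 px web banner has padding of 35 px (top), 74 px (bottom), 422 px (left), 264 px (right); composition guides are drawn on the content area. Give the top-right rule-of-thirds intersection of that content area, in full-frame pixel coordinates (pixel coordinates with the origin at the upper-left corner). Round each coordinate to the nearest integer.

Content width = 2640 − 422 − 264 = 1954 px; content height = 422 − 35 − 74 = 313 px.
Top-right is two-thirds across and one-third down within the content area.
x = 422 + 2 × 1954/3 = 422 + 1302.67 ≈ 1725
y = 35 + 1 × 313/3 = 35 + 104.33 ≈ 139

(1725, 139)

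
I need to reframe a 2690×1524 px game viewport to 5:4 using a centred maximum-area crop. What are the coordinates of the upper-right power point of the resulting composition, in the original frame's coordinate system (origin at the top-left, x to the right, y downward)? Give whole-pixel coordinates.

x = 1663 px, y = 508 px

2690/1524 > 5/4, so the 5:4 crop keeps the full height 1524 and trims width to 1524 × 5/4 = 1905.00 px.
Left offset = (2690 − 1905.00)/2 = 392.50 px; top offset = 0.
Upper-right is two-thirds across and one-third down within the crop:
x = 392.50 + 2 × 1905.00/3 ≈ 1663; y = 0.00 + 1 × 1524.00/3 ≈ 508.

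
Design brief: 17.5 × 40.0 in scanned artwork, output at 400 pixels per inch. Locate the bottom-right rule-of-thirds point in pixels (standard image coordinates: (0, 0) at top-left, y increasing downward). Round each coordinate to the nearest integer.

In pixels the canvas is 17.5 × 400 = 7000 wide and 40.0 × 400 = 16000 tall.
The bottom-right point is two-thirds across and two-thirds down:
x = 2 × 7000/3 ≈ 4667; y = 2 × 16000/3 ≈ 10667.

x = 4667 px, y = 10667 px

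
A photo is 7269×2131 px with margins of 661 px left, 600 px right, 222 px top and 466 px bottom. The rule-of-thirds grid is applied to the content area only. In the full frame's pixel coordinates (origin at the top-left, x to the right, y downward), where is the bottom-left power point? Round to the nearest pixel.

Content width = 7269 − 661 − 600 = 6008 px; content height = 2131 − 222 − 466 = 1443 px.
Bottom-left is one-third across and two-thirds down within the content area.
x = 661 + 1 × 6008/3 = 661 + 2002.67 ≈ 2664
y = 222 + 2 × 1443/3 = 222 + 962.00 ≈ 1184

x = 2664 px, y = 1184 px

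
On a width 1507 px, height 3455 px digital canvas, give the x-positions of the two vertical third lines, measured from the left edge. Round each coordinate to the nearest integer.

502 px and 1005 px

1507 / 3 = 502.33, so the vertical lines sit at one and two thirds of 1507.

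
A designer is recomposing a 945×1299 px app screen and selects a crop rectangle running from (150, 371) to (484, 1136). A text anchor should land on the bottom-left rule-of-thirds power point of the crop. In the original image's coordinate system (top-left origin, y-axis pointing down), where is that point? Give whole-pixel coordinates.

(261, 881)

Crop width = 484 − 150 = 334 px; one third is 111.33 px.
Crop height = 1136 − 371 = 765 px; one third is 255.00 px.
The bottom-left point is one-third across and two-thirds down within the crop:
x = 150 + 1 × 111.33 ≈ 261; y = 371 + 2 × 255.00 ≈ 881.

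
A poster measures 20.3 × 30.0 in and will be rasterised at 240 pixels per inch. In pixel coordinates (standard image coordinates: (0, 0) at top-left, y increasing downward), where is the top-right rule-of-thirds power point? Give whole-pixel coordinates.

In pixels the canvas is 20.3 × 240 = 4872 wide and 30.0 × 240 = 7200 tall.
The top-right point is two-thirds across and one-third down:
x = 2 × 4872/3 ≈ 3248; y = 1 × 7200/3 ≈ 2400.

(3248, 2400)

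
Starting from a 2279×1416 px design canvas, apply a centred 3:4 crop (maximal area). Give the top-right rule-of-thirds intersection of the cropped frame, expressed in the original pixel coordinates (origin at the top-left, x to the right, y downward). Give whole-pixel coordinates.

(1317, 472)

2279/1416 > 3/4, so the 3:4 crop keeps the full height 1416 and trims width to 1416 × 3/4 = 1062.00 px.
Left offset = (2279 − 1062.00)/2 = 608.50 px; top offset = 0.
Top-right is two-thirds across and one-third down within the crop:
x = 608.50 + 2 × 1062.00/3 ≈ 1317; y = 0.00 + 1 × 1416.00/3 ≈ 472.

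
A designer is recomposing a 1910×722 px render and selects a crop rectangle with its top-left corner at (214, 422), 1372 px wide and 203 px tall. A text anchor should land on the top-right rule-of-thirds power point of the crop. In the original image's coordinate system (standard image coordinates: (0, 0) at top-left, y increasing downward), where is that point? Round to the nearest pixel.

(1129, 490)

One third of the crop width 1372 is 457.33 px.
One third of the crop height 203 is 67.67 px.
The top-right point is two-thirds across and one-third down within the crop:
x = 214 + 2 × 457.33 ≈ 1129; y = 422 + 1 × 67.67 ≈ 490.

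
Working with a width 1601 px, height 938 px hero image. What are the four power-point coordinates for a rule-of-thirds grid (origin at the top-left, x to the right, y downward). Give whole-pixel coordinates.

(534, 313), (1067, 313), (534, 625), (1067, 625)

One third of 1601 is 533.67; one third of 938 is 312.67.
Vertical third lines at x = 534 and x = 1067; horizontal third lines at y = 313 and y = 625.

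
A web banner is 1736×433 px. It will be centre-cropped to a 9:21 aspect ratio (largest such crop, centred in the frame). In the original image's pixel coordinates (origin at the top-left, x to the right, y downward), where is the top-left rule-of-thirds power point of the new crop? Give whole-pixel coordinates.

1736/433 > 9/21, so the 9:21 crop keeps the full height 433 and trims width to 433 × 9/21 = 185.57 px.
Left offset = (1736 − 185.57)/2 = 775.21 px; top offset = 0.
Top-left is one-third across and one-third down within the crop:
x = 775.21 + 1 × 185.57/3 ≈ 837; y = 0.00 + 1 × 433.00/3 ≈ 144.

x = 837 px, y = 144 px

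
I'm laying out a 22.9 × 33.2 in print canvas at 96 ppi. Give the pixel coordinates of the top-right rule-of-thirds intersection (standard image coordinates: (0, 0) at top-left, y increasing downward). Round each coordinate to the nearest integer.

In pixels the canvas is 22.9 × 96 = 2198.4 wide and 33.2 × 96 = 3187.2 tall.
The top-right point is two-thirds across and one-third down:
x = 2 × 2198.4/3 ≈ 1466; y = 1 × 3187.2/3 ≈ 1062.

x = 1466 px, y = 1062 px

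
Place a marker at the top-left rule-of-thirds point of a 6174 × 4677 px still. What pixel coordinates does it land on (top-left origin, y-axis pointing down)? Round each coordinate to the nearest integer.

The top-left point sits one-third of the way across and one-third of the way down.
x = 1 × 6174/3 ≈ 2058; y = 1 × 4677/3 ≈ 1559.

(2058, 1559)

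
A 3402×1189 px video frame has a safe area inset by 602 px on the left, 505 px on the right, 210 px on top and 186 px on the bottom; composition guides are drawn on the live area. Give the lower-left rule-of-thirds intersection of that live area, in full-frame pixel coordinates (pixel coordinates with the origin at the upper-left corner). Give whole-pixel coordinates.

Content width = 3402 − 602 − 505 = 2295 px; content height = 1189 − 210 − 186 = 793 px.
Lower-left is one-third across and two-thirds down within the live area.
x = 602 + 1 × 2295/3 = 602 + 765.00 ≈ 1367
y = 210 + 2 × 793/3 = 210 + 528.67 ≈ 739

x = 1367 px, y = 739 px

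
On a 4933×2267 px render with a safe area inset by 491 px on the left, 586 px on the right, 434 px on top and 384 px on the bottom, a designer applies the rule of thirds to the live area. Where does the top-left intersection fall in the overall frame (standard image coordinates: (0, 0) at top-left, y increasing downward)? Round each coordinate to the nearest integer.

Content width = 4933 − 491 − 586 = 3856 px; content height = 2267 − 434 − 384 = 1449 px.
Top-left is one-third across and one-third down within the live area.
x = 491 + 1 × 3856/3 = 491 + 1285.33 ≈ 1776
y = 434 + 1 × 1449/3 = 434 + 483.00 ≈ 917

(1776, 917)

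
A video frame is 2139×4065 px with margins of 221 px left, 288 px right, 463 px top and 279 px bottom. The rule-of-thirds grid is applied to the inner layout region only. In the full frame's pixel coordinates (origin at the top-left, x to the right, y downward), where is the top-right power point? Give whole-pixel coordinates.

Content width = 2139 − 221 − 288 = 1630 px; content height = 4065 − 463 − 279 = 3323 px.
Top-right is two-thirds across and one-third down within the inner layout region.
x = 221 + 2 × 1630/3 = 221 + 1086.67 ≈ 1308
y = 463 + 1 × 3323/3 = 463 + 1107.67 ≈ 1571

(1308, 1571)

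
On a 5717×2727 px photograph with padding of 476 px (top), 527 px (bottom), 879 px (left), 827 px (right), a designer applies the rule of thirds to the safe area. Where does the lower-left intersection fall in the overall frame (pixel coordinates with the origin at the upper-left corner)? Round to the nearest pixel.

(2216, 1625)

Content width = 5717 − 879 − 827 = 4011 px; content height = 2727 − 476 − 527 = 1724 px.
Lower-left is one-third across and two-thirds down within the safe area.
x = 879 + 1 × 4011/3 = 879 + 1337.00 ≈ 2216
y = 476 + 2 × 1724/3 = 476 + 1149.33 ≈ 1625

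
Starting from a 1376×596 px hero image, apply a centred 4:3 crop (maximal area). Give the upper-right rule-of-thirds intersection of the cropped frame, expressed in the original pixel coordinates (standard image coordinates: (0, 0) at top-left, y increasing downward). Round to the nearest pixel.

1376/596 > 4/3, so the 4:3 crop keeps the full height 596 and trims width to 596 × 4/3 = 794.67 px.
Left offset = (1376 − 794.67)/2 = 290.67 px; top offset = 0.
Upper-right is two-thirds across and one-third down within the crop:
x = 290.67 + 2 × 794.67/3 ≈ 820; y = 0.00 + 1 × 596.00/3 ≈ 199.

x = 820 px, y = 199 px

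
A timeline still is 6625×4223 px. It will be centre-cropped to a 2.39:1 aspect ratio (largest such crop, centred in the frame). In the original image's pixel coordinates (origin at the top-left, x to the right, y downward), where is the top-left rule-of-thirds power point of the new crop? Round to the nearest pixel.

(2208, 1650)

6625/4223 < 2.39/1, so the 2.39:1 crop keeps the full width 6625 and trims height to 6625 × 1/2.39 = 2771.97 px.
Top offset = (4223 − 2771.97)/2 = 725.52 px; left offset = 0.
Top-left is one-third across and one-third down within the crop:
x = 0.00 + 1 × 6625.00/3 ≈ 2208; y = 725.52 + 1 × 2771.97/3 ≈ 1650.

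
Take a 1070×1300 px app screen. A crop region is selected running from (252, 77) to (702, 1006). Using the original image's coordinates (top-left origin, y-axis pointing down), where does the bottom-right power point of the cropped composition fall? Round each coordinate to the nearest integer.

Crop width = 702 − 252 = 450 px; one third is 150.00 px.
Crop height = 1006 − 77 = 929 px; one third is 309.67 px.
The bottom-right point is two-thirds across and two-thirds down within the crop:
x = 252 + 2 × 150.00 ≈ 552; y = 77 + 2 × 309.67 ≈ 696.

(552, 696)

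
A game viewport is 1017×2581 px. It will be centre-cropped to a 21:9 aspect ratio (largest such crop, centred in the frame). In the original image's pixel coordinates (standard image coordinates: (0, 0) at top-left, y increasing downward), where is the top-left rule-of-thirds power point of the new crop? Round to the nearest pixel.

x = 339 px, y = 1218 px

1017/2581 < 21/9, so the 21:9 crop keeps the full width 1017 and trims height to 1017 × 9/21 = 435.86 px.
Top offset = (2581 − 435.86)/2 = 1072.57 px; left offset = 0.
Top-left is one-third across and one-third down within the crop:
x = 0.00 + 1 × 1017.00/3 ≈ 339; y = 1072.57 + 1 × 435.86/3 ≈ 1218.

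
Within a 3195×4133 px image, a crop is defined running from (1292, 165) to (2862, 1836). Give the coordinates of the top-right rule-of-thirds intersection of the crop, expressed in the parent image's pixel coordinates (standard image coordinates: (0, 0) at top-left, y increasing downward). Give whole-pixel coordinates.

Crop width = 2862 − 1292 = 1570 px; one third is 523.33 px.
Crop height = 1836 − 165 = 1671 px; one third is 557.00 px.
The top-right point is two-thirds across and one-third down within the crop:
x = 1292 + 2 × 523.33 ≈ 2339; y = 165 + 1 × 557.00 ≈ 722.

(2339, 722)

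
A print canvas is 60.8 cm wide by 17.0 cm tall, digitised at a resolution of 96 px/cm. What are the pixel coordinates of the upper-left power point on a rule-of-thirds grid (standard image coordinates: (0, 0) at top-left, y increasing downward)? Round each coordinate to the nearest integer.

In pixels the canvas is 60.8 × 96 = 5836.8 wide and 17.0 × 96 = 1632 tall.
The upper-left point is one-third across and one-third down:
x = 1 × 5836.8/3 ≈ 1946; y = 1 × 1632/3 ≈ 544.

x = 1946 px, y = 544 px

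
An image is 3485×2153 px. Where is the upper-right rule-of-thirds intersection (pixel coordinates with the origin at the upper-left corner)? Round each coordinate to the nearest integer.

x = 2323 px, y = 718 px

The upper-right point sits two-thirds of the way across and one-third of the way down.
x = 2 × 3485/3 ≈ 2323; y = 1 × 2153/3 ≈ 718.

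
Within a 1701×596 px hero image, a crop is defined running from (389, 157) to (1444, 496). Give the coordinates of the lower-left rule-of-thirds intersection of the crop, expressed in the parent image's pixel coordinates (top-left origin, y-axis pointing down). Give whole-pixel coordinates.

Crop width = 1444 − 389 = 1055 px; one third is 351.67 px.
Crop height = 496 − 157 = 339 px; one third is 113.00 px.
The lower-left point is one-third across and two-thirds down within the crop:
x = 389 + 1 × 351.67 ≈ 741; y = 157 + 2 × 113.00 ≈ 383.

(741, 383)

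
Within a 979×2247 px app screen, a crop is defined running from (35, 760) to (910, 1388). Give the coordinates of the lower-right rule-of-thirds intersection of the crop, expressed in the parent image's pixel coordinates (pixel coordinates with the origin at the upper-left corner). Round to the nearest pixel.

(618, 1179)

Crop width = 910 − 35 = 875 px; one third is 291.67 px.
Crop height = 1388 − 760 = 628 px; one third is 209.33 px.
The lower-right point is two-thirds across and two-thirds down within the crop:
x = 35 + 2 × 291.67 ≈ 618; y = 760 + 2 × 209.33 ≈ 1179.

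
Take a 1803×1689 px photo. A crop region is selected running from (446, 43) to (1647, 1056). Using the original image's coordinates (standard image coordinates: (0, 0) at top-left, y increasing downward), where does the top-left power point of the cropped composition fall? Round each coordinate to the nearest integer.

Crop width = 1647 − 446 = 1201 px; one third is 400.33 px.
Crop height = 1056 − 43 = 1013 px; one third is 337.67 px.
The top-left point is one-third across and one-third down within the crop:
x = 446 + 1 × 400.33 ≈ 846; y = 43 + 1 × 337.67 ≈ 381.

(846, 381)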